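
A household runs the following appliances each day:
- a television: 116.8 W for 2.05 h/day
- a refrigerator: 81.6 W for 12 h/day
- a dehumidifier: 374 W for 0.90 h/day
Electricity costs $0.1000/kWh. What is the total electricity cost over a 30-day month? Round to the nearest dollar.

television: 116.8 W × 2.05 h × 30 d = 7,183 Wh = 7.183 kWh
refrigerator: 81.6 W × 12 h × 30 d = 29,376 Wh = 29.38 kWh
dehumidifier: 374 W × 0.90 h × 30 d = 10,098 Wh = 10.1 kWh
Total energy = 7.183 + 29.38 + 10.1 = 46.66 kWh
Cost = 46.66 kWh × $0.1000 = $4.67 ≈ $5

$5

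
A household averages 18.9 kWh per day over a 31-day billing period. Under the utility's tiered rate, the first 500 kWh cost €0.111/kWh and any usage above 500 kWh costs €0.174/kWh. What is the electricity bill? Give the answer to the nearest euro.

€70

Usage = 18.9 kWh/day × 31 days = 585.9 kWh
First 500 kWh × €0.111 = €55.50
Remaining 85.9 kWh × €0.174 = €14.95
Total = €70.45 ≈ €70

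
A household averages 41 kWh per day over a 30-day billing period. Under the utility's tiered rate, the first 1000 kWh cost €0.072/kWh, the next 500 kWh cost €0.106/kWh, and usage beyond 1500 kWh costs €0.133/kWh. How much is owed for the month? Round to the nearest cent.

€96.38

Usage = 41 kWh/day × 30 days = 1230 kWh
First 1000 kWh × €0.072 = €72.00
Next 230 kWh × €0.106 = €24.38
Remaining tier: 0 kWh (not reached)
Total = €96.38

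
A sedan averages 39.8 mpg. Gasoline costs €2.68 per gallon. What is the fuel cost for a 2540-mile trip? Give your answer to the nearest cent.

Fuel = 2540 mi / 39.8 mpg = 63.82 gal
Cost = 63.82 gal × €2.68/gal = €171.04

€171.04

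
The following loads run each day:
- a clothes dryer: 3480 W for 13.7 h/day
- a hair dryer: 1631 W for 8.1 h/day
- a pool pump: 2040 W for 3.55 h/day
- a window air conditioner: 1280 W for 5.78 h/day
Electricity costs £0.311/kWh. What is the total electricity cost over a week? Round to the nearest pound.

clothes dryer: 3480 W × 13.7 h × 7 d = 333,732 Wh = 333.7 kWh
hair dryer: 1631 W × 8.1 h × 7 d = 92,478 Wh = 92.48 kWh
pool pump: 2040 W × 3.55 h × 7 d = 50,694 Wh = 50.69 kWh
window air conditioner: 1280 W × 5.78 h × 7 d = 51,789 Wh = 51.79 kWh
Total energy = 333.7 + 92.48 + 50.69 + 51.79 = 528.7 kWh
Cost = 528.7 kWh × £0.311 = £164.42 ≈ £164

£164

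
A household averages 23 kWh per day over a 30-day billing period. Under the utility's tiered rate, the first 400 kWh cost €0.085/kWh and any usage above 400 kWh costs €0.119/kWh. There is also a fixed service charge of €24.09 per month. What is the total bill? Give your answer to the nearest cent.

Usage = 23 kWh/day × 30 days = 690 kWh
First 400 kWh × €0.085 = €34.00
Remaining 290 kWh × €0.119 = €34.51
Energy charge = €68.51; + service €24.09 = €92.60

€92.60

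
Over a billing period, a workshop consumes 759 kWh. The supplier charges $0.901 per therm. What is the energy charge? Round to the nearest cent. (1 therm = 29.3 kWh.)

759 kWh × (0.03413 therm/kWh) = 25.9 therm
Cost = 25.9 therm × $0.901/therm = $23.34

$23.34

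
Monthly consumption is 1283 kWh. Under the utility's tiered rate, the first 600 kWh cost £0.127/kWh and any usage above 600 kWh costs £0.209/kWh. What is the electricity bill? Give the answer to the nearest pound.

£219

First 600 kWh × £0.127 = £76.20
Remaining 683 kWh × £0.209 = £142.75
Total = £218.95 ≈ £219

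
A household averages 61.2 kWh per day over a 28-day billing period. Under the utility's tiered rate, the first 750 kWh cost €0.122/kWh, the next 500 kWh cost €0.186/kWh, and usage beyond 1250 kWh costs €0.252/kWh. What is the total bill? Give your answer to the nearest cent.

€301.33

Usage = 61.2 kWh/day × 28 days = 1713.6 kWh
First 750 kWh × €0.122 = €91.50
Next 500 kWh × €0.186 = €93.00
Remaining 463.6 kWh × €0.252 = €116.83
Total = €301.33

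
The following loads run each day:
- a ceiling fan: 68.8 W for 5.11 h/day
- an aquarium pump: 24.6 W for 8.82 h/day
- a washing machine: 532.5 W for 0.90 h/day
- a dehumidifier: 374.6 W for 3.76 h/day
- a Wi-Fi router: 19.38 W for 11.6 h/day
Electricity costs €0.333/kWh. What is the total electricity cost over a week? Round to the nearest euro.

ceiling fan: 68.8 W × 5.11 h × 7 d = 2,461 Wh = 2.461 kWh
aquarium pump: 24.6 W × 8.82 h × 7 d = 1,519 Wh = 1.519 kWh
washing machine: 532.5 W × 0.90 h × 7 d = 3,355 Wh = 3.355 kWh
dehumidifier: 374.6 W × 3.76 h × 7 d = 9,859 Wh = 9.859 kWh
Wi-Fi router: 19.38 W × 11.6 h × 7 d = 1,574 Wh = 1.574 kWh
Total energy = 2.461 + 1.519 + 3.355 + 9.859 + 1.574 = 18.77 kWh
Cost = 18.77 kWh × €0.333 = €6.25 ≈ €6

€6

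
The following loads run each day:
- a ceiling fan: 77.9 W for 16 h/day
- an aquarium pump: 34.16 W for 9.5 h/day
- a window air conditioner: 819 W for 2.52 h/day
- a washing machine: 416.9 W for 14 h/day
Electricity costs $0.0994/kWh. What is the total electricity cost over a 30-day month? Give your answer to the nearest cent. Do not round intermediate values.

ceiling fan: 77.9 W × 16 h × 30 d = 37,392 Wh = 37.39 kWh
aquarium pump: 34.16 W × 9.5 h × 30 d = 9,736 Wh = 9.736 kWh
window air conditioner: 819 W × 2.52 h × 30 d = 61,916 Wh = 61.92 kWh
washing machine: 416.9 W × 14 h × 30 d = 175,098 Wh = 175.1 kWh
Total energy = 37.39 + 9.736 + 61.92 + 175.1 = 284.1 kWh
Cost = 284.1 kWh × $0.0994 = $28.24

$28.24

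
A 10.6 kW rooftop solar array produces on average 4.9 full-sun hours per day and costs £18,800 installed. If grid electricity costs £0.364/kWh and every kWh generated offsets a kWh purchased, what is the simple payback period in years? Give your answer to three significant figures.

Daily generation = 10.6 kW × 4.9 h = 51.94 kWh
Annual generation = 51.94 × 365 = 18958 kWh
Annual savings = 18958 × £0.364 = £6,900.75
Payback = £18,800 / £6,900.75 = 2.72 years

2.72 years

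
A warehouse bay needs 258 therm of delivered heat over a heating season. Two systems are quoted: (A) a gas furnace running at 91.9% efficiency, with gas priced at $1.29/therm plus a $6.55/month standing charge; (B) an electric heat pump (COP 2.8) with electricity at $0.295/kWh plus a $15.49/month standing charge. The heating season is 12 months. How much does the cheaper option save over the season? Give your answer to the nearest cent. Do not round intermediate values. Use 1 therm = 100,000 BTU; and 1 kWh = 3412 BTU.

Heat load = 258 therm × 100,000 = 25,800,000 BTU
Gas: input = 25,800,000 / 0.919 = 28,073,993 BTU = 280.7 therm → 280.7 × $1.29 = $362.15; + 12 × $6.55 standing = $440.75
Heat pump: 25,800,000 BTU / 3412 = 7,562 kWh heat; / 2.8 = 2,701 kWh in → × $0.295 = $796.66; + 12 × $15.49 standing = $982.54
Difference = |$440.75 − $982.54| = $541.79

$541.79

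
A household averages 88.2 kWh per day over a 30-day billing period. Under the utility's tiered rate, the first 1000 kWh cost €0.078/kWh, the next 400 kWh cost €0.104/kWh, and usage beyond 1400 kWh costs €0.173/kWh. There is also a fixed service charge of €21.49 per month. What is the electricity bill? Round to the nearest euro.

Usage = 88.2 kWh/day × 30 days = 2646 kWh
First 1000 kWh × €0.078 = €78.00
Next 400 kWh × €0.104 = €41.60
Remaining 1246 kWh × €0.173 = €215.56
Energy charge = €335.16; + service €21.49 = €356.65 ≈ €357

€357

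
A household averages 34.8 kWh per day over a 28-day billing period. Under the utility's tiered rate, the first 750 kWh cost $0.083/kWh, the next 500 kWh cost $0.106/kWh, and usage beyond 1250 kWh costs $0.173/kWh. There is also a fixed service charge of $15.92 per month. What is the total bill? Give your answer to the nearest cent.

$101.96

Usage = 34.8 kWh/day × 28 days = 974.4 kWh
First 750 kWh × $0.083 = $62.25
Next 224.4 kWh × $0.106 = $23.79
Remaining tier: 0 kWh (not reached)
Energy charge = $86.04; + service $15.92 = $101.96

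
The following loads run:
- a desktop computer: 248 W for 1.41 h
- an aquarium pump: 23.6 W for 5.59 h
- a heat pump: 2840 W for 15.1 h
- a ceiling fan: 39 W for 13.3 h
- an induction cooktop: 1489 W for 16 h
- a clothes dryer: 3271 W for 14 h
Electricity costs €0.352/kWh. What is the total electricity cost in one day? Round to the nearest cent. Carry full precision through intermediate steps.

desktop computer: 248 W × 1.41 h = 350 Wh = 0.3497 kWh
aquarium pump: 23.6 W × 5.59 h = 132 Wh = 0.1319 kWh
heat pump: 2840 W × 15.1 h = 42,884 Wh = 42.88 kWh
ceiling fan: 39 W × 13.3 h = 519 Wh = 0.5187 kWh
induction cooktop: 1489 W × 16 h = 23,824 Wh = 23.82 kWh
clothes dryer: 3271 W × 14 h = 45,794 Wh = 45.79 kWh
Total energy = 0.3497 + 0.1319 + 42.88 + 0.5187 + 23.82 + 45.79 = 113.5 kWh
Cost = 113.5 kWh × €0.352 = €39.95

€39.95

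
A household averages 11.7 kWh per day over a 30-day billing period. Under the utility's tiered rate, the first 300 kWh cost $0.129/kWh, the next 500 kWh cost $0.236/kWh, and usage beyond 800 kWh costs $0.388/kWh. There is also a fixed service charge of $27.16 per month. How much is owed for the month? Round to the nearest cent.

Usage = 11.7 kWh/day × 30 days = 351 kWh
First 300 kWh × $0.129 = $38.70
Next 51 kWh × $0.236 = $12.04
Remaining tier: 0 kWh (not reached)
Energy charge = $50.74; + service $27.16 = $77.90

$77.90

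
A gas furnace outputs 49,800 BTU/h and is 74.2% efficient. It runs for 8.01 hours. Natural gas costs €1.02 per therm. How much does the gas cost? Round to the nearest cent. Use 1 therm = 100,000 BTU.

Heat delivered = 49,800 BTU/h × 8.01 h = 398,898 BTU
Gas input = 398,898 / 0.742 = 537,598 BTU
= 537,598 / 100,000 = 5.376 therm
Cost = 5.376 × €1.02/therm = €5.48

€5.48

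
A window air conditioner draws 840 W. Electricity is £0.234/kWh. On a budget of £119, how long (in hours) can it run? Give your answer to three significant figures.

Energy budget = £119 / £0.234 per kWh = 508.5 kWh = 508,547 Wh
Runtime = 508,547 Wh / 840 W = 605.4 h

605 h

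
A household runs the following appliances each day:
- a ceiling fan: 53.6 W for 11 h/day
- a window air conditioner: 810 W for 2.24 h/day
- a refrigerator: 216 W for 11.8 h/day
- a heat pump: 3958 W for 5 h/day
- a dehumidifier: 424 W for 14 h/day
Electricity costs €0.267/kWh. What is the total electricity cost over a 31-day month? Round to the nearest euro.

€254

ceiling fan: 53.6 W × 11 h × 31 d = 18,278 Wh = 18.28 kWh
window air conditioner: 810 W × 2.24 h × 31 d = 56,246 Wh = 56.25 kWh
refrigerator: 216 W × 11.8 h × 31 d = 79,013 Wh = 79.01 kWh
heat pump: 3958 W × 5 h × 31 d = 613,490 Wh = 613.5 kWh
dehumidifier: 424 W × 14 h × 31 d = 184,016 Wh = 184 kWh
Total energy = 18.28 + 56.25 + 79.01 + 613.5 + 184 = 951 kWh
Cost = 951 kWh × €0.267 = €253.93 ≈ €254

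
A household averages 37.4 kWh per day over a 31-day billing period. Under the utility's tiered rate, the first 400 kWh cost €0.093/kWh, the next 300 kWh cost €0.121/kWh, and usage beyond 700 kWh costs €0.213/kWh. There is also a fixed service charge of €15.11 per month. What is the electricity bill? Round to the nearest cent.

Usage = 37.4 kWh/day × 31 days = 1159.4 kWh
First 400 kWh × €0.093 = €37.20
Next 300 kWh × €0.121 = €36.30
Remaining 459.4 kWh × €0.213 = €97.85
Energy charge = €171.35; + service €15.11 = €186.46

€186.46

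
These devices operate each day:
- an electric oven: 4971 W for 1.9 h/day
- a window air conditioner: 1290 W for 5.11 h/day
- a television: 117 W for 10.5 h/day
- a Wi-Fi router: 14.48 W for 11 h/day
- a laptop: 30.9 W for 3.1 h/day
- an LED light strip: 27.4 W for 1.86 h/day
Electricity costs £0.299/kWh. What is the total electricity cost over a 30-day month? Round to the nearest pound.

electric oven: 4971 W × 1.9 h × 30 d = 283,347 Wh = 283.3 kWh
window air conditioner: 1290 W × 5.11 h × 30 d = 197,757 Wh = 197.8 kWh
television: 117 W × 10.5 h × 30 d = 36,855 Wh = 36.85 kWh
Wi-Fi router: 14.48 W × 11 h × 30 d = 4,778 Wh = 4.778 kWh
laptop: 30.9 W × 3.1 h × 30 d = 2,874 Wh = 2.874 kWh
LED light strip: 27.4 W × 1.86 h × 30 d = 1,529 Wh = 1.529 kWh
Total energy = 283.3 + 197.8 + 36.85 + 4.778 + 2.874 + 1.529 = 527.1 kWh
Cost = 527.1 kWh × £0.299 = £157.61 ≈ £158

£158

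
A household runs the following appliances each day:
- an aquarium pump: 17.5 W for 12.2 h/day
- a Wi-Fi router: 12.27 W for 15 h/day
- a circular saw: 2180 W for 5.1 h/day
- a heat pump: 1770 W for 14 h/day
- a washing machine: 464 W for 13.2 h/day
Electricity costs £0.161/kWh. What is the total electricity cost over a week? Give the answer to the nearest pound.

£48

aquarium pump: 17.5 W × 12.2 h × 7 d = 1,494 Wh = 1.494 kWh
Wi-Fi router: 12.27 W × 15 h × 7 d = 1,288 Wh = 1.288 kWh
circular saw: 2180 W × 5.1 h × 7 d = 77,826 Wh = 77.83 kWh
heat pump: 1770 W × 14 h × 7 d = 173,460 Wh = 173.5 kWh
washing machine: 464 W × 13.2 h × 7 d = 42,874 Wh = 42.87 kWh
Total energy = 1.494 + 1.288 + 77.83 + 173.5 + 42.87 = 296.9 kWh
Cost = 296.9 kWh × £0.161 = £47.81 ≈ £48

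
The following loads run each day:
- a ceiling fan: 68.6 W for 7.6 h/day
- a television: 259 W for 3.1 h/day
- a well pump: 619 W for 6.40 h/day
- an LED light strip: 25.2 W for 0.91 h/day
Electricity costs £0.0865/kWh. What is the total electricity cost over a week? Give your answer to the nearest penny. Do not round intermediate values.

£3.21

ceiling fan: 68.6 W × 7.6 h × 7 d = 3,650 Wh = 3.65 kWh
television: 259 W × 3.1 h × 7 d = 5,620 Wh = 5.62 kWh
well pump: 619 W × 6.40 h × 7 d = 27,731 Wh = 27.73 kWh
LED light strip: 25.2 W × 0.91 h × 7 d = 161 Wh = 0.1605 kWh
Total energy = 3.65 + 5.62 + 27.73 + 0.1605 = 37.16 kWh
Cost = 37.16 kWh × £0.0865 = £3.21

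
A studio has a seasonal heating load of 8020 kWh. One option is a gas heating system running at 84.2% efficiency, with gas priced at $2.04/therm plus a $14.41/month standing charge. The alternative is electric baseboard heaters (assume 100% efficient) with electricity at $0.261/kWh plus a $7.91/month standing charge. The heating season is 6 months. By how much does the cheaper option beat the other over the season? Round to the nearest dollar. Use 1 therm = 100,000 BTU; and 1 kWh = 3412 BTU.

Heat load = 8020 kWh × 3412 = 27,364,240 BTU
Gas: input = 27,364,240 / 0.842 = 32,499,097 BTU = 325 therm → 325 × $2.04 = $662.98; + 6 × $14.41 standing = $749.44
Electric: 27,364,240 BTU / 3412 = 8,020 kWh → × $0.261 = $2,093.22; + 6 × $7.91 standing = $2,140.68
Difference = |$749.44 − $2,140.68| = $1,391.24 ≈ $1391

$1391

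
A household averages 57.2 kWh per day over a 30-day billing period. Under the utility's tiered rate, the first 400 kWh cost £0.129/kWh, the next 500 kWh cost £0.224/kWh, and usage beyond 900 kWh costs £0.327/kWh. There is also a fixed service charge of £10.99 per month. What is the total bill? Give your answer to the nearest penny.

£441.42

Usage = 57.2 kWh/day × 30 days = 1716 kWh
First 400 kWh × £0.129 = £51.60
Next 500 kWh × £0.224 = £112.00
Remaining 816 kWh × £0.327 = £266.83
Energy charge = £430.43; + service £10.99 = £441.42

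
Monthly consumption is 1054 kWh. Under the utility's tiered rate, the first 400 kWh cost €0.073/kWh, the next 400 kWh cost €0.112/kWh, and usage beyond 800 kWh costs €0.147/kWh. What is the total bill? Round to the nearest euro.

First 400 kWh × €0.073 = €29.20
Next 400 kWh × €0.112 = €44.80
Remaining 254 kWh × €0.147 = €37.34
Total = €111.34 ≈ €111

€111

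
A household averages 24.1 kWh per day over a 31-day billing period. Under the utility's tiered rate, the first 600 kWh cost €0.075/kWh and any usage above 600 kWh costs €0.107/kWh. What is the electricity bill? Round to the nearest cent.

Usage = 24.1 kWh/day × 31 days = 747.1 kWh
First 600 kWh × €0.075 = €45.00
Remaining 147.1 kWh × €0.107 = €15.74
Total = €60.74

€60.74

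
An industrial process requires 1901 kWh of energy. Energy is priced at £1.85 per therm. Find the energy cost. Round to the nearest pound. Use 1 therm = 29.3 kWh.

£120

1901 kWh × (0.03413 therm/kWh) = 64.88 therm
Cost = 64.88 therm × £1.85/therm = £120.03 ≈ £120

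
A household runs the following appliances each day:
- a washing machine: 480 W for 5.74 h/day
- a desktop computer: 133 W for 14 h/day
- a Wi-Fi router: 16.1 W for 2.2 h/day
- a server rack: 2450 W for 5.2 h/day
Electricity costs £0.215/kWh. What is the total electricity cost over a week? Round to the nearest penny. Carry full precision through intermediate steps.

£26.18

washing machine: 480 W × 5.74 h × 7 d = 19,286 Wh = 19.29 kWh
desktop computer: 133 W × 14 h × 7 d = 13,034 Wh = 13.03 kWh
Wi-Fi router: 16.1 W × 2.2 h × 7 d = 248 Wh = 0.2479 kWh
server rack: 2450 W × 5.2 h × 7 d = 89,180 Wh = 89.18 kWh
Total energy = 19.29 + 13.03 + 0.2479 + 89.18 = 121.7 kWh
Cost = 121.7 kWh × £0.215 = £26.18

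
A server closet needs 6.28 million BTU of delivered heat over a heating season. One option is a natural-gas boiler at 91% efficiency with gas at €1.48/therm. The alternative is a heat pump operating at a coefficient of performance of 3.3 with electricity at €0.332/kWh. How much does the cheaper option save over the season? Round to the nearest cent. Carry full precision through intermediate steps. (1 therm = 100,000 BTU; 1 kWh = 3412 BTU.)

€83.04

Heat load = 6.28 × 10⁶ BTU = 6,280,000 BTU
Gas: input = 6,280,000 / 0.91 = 6,901,099 BTU = 69.01 therm → 69.01 × €1.48 = €102.14
Heat pump: 6,280,000 BTU / 3412 = 1,841 kWh heat; / 3.3 = 557.7 kWh in → × €0.332 = €185.17
Difference = |€102.14 − €185.17| = €83.04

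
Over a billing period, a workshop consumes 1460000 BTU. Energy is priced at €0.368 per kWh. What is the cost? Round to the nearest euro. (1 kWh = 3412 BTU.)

€157

1460000 BTU × (0.00029308 kWh/BTU) = 427.9 kWh
Cost = 427.9 kWh × €0.368/kWh = €157.47 ≈ €157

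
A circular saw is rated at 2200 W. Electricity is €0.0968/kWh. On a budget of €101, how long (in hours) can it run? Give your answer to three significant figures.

474 h

Energy budget = €101 / €0.0968 per kWh = 1,043 kWh = 1,043,388 Wh
Runtime = 1,043,388 Wh / 2200 W = 474.3 h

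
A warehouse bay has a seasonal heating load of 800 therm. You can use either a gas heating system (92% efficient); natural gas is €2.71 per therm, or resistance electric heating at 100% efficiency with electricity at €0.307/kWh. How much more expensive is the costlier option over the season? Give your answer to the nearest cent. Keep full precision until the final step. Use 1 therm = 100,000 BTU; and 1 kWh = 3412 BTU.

Heat load = 800 therm × 100,000 = 80,000,000 BTU
Gas: input = 80,000,000 / 0.92 = 86,956,522 BTU = 869.6 therm → 869.6 × €2.71 = €2,356.52
Electric: 80,000,000 BTU / 3412 = 23,450 kWh → × €0.307 = €7,198.12
Difference = |€2,356.52 − €7,198.12| = €4,841.60

€4841.60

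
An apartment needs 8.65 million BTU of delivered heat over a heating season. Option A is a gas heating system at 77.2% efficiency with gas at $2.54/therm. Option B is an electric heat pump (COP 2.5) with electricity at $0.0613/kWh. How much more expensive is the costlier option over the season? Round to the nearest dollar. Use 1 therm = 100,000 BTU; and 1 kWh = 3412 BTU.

Heat load = 8.65 × 10⁶ BTU = 8,650,000 BTU
Gas: input = 8,650,000 / 0.772 = 11,204,663 BTU = 112 therm → 112 × $2.54 = $284.60
Heat pump: 8,650,000 BTU / 3412 = 2,535 kWh heat; / 2.5 = 1,014 kWh in → × $0.0613 = $62.16
Difference = |$284.60 − $62.16| = $222.44 ≈ $222

$222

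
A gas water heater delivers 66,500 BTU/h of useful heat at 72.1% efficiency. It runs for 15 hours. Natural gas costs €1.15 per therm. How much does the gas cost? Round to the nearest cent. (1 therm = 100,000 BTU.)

Heat delivered = 66,500 BTU/h × 15 h = 997,500 BTU
Gas input = 997,500 / 0.721 = 1,383,495 BTU
= 1,383,495 / 100,000 = 13.83 therm
Cost = 13.83 × €1.15/therm = €15.91

€15.91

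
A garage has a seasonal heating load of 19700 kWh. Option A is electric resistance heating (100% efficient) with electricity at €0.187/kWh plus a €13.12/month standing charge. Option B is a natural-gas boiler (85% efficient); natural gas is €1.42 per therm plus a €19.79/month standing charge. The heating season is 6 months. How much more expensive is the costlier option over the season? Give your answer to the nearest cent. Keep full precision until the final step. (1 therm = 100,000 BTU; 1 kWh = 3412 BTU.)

€2520.97

Heat load = 19700 kWh × 3412 = 67,216,400 BTU
Gas: input = 67,216,400 / 0.85 = 79,078,118 BTU = 790.8 therm → 790.8 × €1.42 = €1,122.91; + 6 × €19.79 standing = €1,241.65
Electric: 67,216,400 BTU / 3412 = 19,700 kWh → × €0.187 = €3,683.90; + 6 × €13.12 standing = €3,762.62
Difference = |€1,241.65 − €3,762.62| = €2,520.97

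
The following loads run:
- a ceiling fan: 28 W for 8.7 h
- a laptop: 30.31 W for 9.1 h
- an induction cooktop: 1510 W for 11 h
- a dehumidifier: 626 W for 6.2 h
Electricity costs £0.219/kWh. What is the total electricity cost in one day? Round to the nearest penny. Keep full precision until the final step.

£4.60

ceiling fan: 28 W × 8.7 h = 244 Wh = 0.2436 kWh
laptop: 30.31 W × 9.1 h = 276 Wh = 0.2758 kWh
induction cooktop: 1510 W × 11 h = 16,610 Wh = 16.61 kWh
dehumidifier: 626 W × 6.2 h = 3,881 Wh = 3.881 kWh
Total energy = 0.2436 + 0.2758 + 16.61 + 3.881 = 21.01 kWh
Cost = 21.01 kWh × £0.219 = £4.60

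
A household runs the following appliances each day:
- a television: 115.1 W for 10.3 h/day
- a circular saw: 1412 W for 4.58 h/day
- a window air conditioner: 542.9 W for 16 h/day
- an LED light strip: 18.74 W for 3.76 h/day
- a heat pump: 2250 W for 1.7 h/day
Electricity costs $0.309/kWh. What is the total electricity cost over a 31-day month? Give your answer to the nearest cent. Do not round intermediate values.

$193.82

television: 115.1 W × 10.3 h × 31 d = 36,751 Wh = 36.75 kWh
circular saw: 1412 W × 4.58 h × 31 d = 200,476 Wh = 200.5 kWh
window air conditioner: 542.9 W × 16 h × 31 d = 269,278 Wh = 269.3 kWh
LED light strip: 18.74 W × 3.76 h × 31 d = 2,184 Wh = 2.184 kWh
heat pump: 2250 W × 1.7 h × 31 d = 118,575 Wh = 118.6 kWh
Total energy = 36.75 + 200.5 + 269.3 + 2.184 + 118.6 = 627.3 kWh
Cost = 627.3 kWh × $0.309 = $193.82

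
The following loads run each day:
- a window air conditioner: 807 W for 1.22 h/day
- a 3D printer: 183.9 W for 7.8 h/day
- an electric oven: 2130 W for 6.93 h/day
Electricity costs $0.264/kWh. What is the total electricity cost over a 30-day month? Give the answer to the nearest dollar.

$136

window air conditioner: 807 W × 1.22 h × 30 d = 29,536 Wh = 29.54 kWh
3D printer: 183.9 W × 7.8 h × 30 d = 43,033 Wh = 43.03 kWh
electric oven: 2130 W × 6.93 h × 30 d = 442,827 Wh = 442.8 kWh
Total energy = 29.54 + 43.03 + 442.8 = 515.4 kWh
Cost = 515.4 kWh × $0.264 = $136.06 ≈ $136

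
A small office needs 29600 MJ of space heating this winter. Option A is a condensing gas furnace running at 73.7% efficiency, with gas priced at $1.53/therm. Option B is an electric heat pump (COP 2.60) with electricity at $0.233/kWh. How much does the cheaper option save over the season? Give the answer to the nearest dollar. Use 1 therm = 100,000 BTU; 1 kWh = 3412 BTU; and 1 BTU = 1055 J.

Heat load = 29600 MJ = 29,600,000,000 J / 1055 = 28,056,872 BTU
Gas: input = 28,056,872 / 0.737 = 38,069,026 BTU = 380.7 therm → 380.7 × $1.53 = $582.46
Heat pump: 28,056,872 BTU / 3412 = 8,223 kWh heat; / 2.60 = 3,163 kWh in → × $0.233 = $736.91
Difference = |$582.46 − $736.91| = $154.45 ≈ $154

$154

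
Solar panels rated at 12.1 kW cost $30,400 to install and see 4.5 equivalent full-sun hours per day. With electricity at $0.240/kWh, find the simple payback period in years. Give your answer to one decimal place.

Daily generation = 12.1 kW × 4.5 h = 54.45 kWh
Annual generation = 54.45 × 365 = 19874 kWh
Annual savings = 19874 × $0.240 = $4,769.82
Payback = $30,400 / $4,769.82 = 6.37 years

6.4 years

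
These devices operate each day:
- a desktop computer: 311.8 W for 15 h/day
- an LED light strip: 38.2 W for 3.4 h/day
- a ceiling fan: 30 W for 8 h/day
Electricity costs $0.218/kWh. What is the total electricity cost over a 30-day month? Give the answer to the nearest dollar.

desktop computer: 311.8 W × 15 h × 30 d = 140,310 Wh = 140.3 kWh
LED light strip: 38.2 W × 3.4 h × 30 d = 3,896 Wh = 3.896 kWh
ceiling fan: 30 W × 8 h × 30 d = 7,200 Wh = 7.2 kWh
Total energy = 140.3 + 3.896 + 7.2 = 151.4 kWh
Cost = 151.4 kWh × $0.218 = $33.01 ≈ $33

$33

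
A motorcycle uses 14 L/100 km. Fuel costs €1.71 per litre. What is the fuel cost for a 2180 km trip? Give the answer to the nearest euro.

Fuel = 14 L/100 km × 2180 km / 100 = 305.2 L
Cost = 305.2 L × €1.71/L = €521.89 ≈ €522

€522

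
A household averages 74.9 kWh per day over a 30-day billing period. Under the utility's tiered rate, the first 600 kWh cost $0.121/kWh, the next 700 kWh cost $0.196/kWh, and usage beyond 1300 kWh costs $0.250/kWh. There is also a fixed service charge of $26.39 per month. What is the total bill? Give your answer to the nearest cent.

Usage = 74.9 kWh/day × 30 days = 2247 kWh
First 600 kWh × $0.121 = $72.60
Next 700 kWh × $0.196 = $137.20
Remaining 947 kWh × $0.250 = $236.75
Energy charge = $446.55; + service $26.39 = $472.94

$472.94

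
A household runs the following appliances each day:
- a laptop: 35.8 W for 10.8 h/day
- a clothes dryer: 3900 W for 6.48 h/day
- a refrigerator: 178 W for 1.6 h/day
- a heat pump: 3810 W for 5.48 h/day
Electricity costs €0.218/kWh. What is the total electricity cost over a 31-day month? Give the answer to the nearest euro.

laptop: 35.8 W × 10.8 h × 31 d = 11,986 Wh = 11.99 kWh
clothes dryer: 3900 W × 6.48 h × 31 d = 783,432 Wh = 783.4 kWh
refrigerator: 178 W × 1.6 h × 31 d = 8,829 Wh = 8.829 kWh
heat pump: 3810 W × 5.48 h × 31 d = 647,243 Wh = 647.2 kWh
Total energy = 11.99 + 783.4 + 8.829 + 647.2 = 1,451 kWh
Cost = 1,451 kWh × €0.218 = €316.42 ≈ €316

€316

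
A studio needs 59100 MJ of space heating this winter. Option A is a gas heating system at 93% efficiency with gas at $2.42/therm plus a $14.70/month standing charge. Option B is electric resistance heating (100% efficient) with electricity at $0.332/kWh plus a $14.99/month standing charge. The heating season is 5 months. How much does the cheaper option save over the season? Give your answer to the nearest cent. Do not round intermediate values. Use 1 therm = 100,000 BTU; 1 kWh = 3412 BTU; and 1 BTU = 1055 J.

Heat load = 59100 MJ = 59,100,000,000 J / 1055 = 56,018,957 BTU
Gas: input = 56,018,957 / 0.93 = 60,235,438 BTU = 602.4 therm → 602.4 × $2.42 = $1,457.70; + 5 × $14.70 standing = $1,531.20
Electric: 56,018,957 BTU / 3412 = 16,420 kWh → × $0.332 = $5,450.85; + 5 × $14.99 standing = $5,525.80
Difference = |$1,531.20 − $5,525.80| = $3,994.60

$3994.60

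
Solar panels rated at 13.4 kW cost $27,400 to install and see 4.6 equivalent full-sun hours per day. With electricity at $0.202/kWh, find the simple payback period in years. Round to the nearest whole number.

6 years

Daily generation = 13.4 kW × 4.6 h = 61.64 kWh
Annual generation = 61.64 × 365 = 22499 kWh
Annual savings = 22499 × $0.202 = $4,544.72
Payback = $27,400 / $4,544.72 = 6.03 years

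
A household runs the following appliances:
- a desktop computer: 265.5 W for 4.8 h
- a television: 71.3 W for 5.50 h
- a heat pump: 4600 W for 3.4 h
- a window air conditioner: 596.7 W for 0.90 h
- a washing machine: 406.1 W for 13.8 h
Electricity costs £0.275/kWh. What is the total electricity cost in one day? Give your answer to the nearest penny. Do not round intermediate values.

desktop computer: 265.5 W × 4.8 h = 1,274 Wh = 1.274 kWh
television: 71.3 W × 5.50 h = 392 Wh = 0.3921 kWh
heat pump: 4600 W × 3.4 h = 15,640 Wh = 15.64 kWh
window air conditioner: 596.7 W × 0.90 h = 537 Wh = 0.537 kWh
washing machine: 406.1 W × 13.8 h = 5,604 Wh = 5.604 kWh
Total energy = 1.274 + 0.3921 + 15.64 + 0.537 + 5.604 = 23.45 kWh
Cost = 23.45 kWh × £0.275 = £6.45

£6.45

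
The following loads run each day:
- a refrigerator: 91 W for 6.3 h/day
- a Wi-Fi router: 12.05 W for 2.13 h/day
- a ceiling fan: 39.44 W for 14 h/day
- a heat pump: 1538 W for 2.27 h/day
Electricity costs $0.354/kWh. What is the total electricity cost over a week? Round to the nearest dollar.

$12

refrigerator: 91 W × 6.3 h × 7 d = 4,013 Wh = 4.013 kWh
Wi-Fi router: 12.05 W × 2.13 h × 7 d = 180 Wh = 0.1797 kWh
ceiling fan: 39.44 W × 14 h × 7 d = 3,865 Wh = 3.865 kWh
heat pump: 1538 W × 2.27 h × 7 d = 24,439 Wh = 24.44 kWh
Total energy = 4.013 + 0.1797 + 3.865 + 24.44 = 32.5 kWh
Cost = 32.5 kWh × $0.354 = $11.50 ≈ $12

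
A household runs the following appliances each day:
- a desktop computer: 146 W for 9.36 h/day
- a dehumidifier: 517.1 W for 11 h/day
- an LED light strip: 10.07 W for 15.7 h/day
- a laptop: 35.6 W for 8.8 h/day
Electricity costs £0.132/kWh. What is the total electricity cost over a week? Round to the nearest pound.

desktop computer: 146 W × 9.36 h × 7 d = 9,566 Wh = 9.566 kWh
dehumidifier: 517.1 W × 11 h × 7 d = 39,817 Wh = 39.82 kWh
LED light strip: 10.07 W × 15.7 h × 7 d = 1,107 Wh = 1.107 kWh
laptop: 35.6 W × 8.8 h × 7 d = 2,193 Wh = 2.193 kWh
Total energy = 9.566 + 39.82 + 1.107 + 2.193 = 52.68 kWh
Cost = 52.68 kWh × £0.132 = £6.95 ≈ £7

£7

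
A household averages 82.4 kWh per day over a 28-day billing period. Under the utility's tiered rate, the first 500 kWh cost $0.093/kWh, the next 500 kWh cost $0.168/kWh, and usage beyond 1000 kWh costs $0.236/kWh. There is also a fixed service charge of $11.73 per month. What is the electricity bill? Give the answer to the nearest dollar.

Usage = 82.4 kWh/day × 28 days = 2307.2 kWh
First 500 kWh × $0.093 = $46.50
Next 500 kWh × $0.168 = $84.00
Remaining 1307.2 kWh × $0.236 = $308.50
Energy charge = $439.00; + service $11.73 = $450.73 ≈ $451

$451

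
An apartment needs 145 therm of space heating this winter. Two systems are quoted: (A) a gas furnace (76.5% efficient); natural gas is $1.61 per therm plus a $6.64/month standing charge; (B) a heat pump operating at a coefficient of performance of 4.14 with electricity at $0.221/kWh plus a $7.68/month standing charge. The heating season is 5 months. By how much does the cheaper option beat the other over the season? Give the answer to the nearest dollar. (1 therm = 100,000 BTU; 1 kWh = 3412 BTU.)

$73

Heat load = 145 therm × 100,000 = 14,500,000 BTU
Gas: input = 14,500,000 / 0.765 = 18,954,248 BTU = 189.5 therm → 189.5 × $1.61 = $305.16; + 5 × $6.64 standing = $338.36
Heat pump: 14,500,000 BTU / 3412 = 4,250 kWh heat; / 4.14 = 1,026 kWh in → × $0.221 = $226.86; + 5 × $7.68 standing = $265.26
Difference = |$338.36 − $265.26| = $73.11 ≈ $73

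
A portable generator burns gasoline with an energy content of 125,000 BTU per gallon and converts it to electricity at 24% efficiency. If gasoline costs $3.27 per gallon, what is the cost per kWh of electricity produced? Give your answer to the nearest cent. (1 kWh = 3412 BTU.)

$0.37

Electrical output per gallon = 125,000 BTU × 0.24 / 3412 BTU/kWh = 8.792 kWh
Cost per kWh = $3.27 / 8.792 kWh = $0.372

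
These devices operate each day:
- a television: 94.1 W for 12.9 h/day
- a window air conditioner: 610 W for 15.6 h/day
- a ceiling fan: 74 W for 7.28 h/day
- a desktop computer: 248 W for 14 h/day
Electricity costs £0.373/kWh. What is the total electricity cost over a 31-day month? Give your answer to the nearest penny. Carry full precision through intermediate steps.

television: 94.1 W × 12.9 h × 31 d = 37,631 Wh = 37.63 kWh
window air conditioner: 610 W × 15.6 h × 31 d = 294,996 Wh = 295 kWh
ceiling fan: 74 W × 7.28 h × 31 d = 16,700 Wh = 16.7 kWh
desktop computer: 248 W × 14 h × 31 d = 107,632 Wh = 107.6 kWh
Total energy = 37.63 + 295 + 16.7 + 107.6 = 457 kWh
Cost = 457 kWh × £0.373 = £170.45

£170.45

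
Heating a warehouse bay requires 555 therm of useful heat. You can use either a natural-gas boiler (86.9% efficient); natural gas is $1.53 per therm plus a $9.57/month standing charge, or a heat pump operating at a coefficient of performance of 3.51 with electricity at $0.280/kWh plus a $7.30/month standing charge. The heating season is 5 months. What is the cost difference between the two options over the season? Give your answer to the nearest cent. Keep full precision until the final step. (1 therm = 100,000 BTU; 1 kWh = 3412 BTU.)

Heat load = 555 therm × 100,000 = 55,500,000 BTU
Gas: input = 55,500,000 / 0.869 = 63,866,513 BTU = 638.7 therm → 638.7 × $1.53 = $977.16; + 5 × $9.57 standing = $1,025.01
Heat pump: 55,500,000 BTU / 3412 = 16,270 kWh heat; / 3.51 = 4,634 kWh in → × $0.280 = $1,297.58; + 5 × $7.30 standing = $1,334.08
Difference = |$1,025.01 − $1,334.08| = $309.07

$309.07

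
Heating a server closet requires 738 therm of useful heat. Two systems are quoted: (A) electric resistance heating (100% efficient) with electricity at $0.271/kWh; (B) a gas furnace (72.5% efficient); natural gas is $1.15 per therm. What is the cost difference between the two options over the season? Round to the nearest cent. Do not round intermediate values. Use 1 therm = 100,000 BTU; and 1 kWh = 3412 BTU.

Heat load = 738 therm × 100,000 = 73,800,000 BTU
Gas: input = 73,800,000 / 0.725 = 101,793,103 BTU = 1,018 therm → 1,018 × $1.15 = $1,170.62
Electric: 73,800,000 BTU / 3412 = 21,630 kWh → × $0.271 = $5,861.61
Difference = |$1,170.62 − $5,861.61| = $4,690.99

$4690.99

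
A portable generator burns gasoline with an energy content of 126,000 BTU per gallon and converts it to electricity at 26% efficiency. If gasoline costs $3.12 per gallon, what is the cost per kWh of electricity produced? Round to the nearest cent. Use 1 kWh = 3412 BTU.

Electrical output per gallon = 126,000 BTU × 0.26 / 3412 BTU/kWh = 9.601 kWh
Cost per kWh = $3.12 / 9.601 kWh = $0.325

$0.32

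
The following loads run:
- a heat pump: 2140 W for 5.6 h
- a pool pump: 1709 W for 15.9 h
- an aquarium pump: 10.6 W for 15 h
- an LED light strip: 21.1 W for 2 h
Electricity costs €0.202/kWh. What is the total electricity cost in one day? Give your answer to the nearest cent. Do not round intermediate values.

heat pump: 2140 W × 5.6 h = 11,984 Wh = 11.98 kWh
pool pump: 1709 W × 15.9 h = 27,173 Wh = 27.17 kWh
aquarium pump: 10.6 W × 15 h = 159 Wh = 0.159 kWh
LED light strip: 21.1 W × 2 h = 42 Wh = 0.0422 kWh
Total energy = 11.98 + 27.17 + 0.159 + 0.0422 = 39.36 kWh
Cost = 39.36 kWh × €0.202 = €7.95

€7.95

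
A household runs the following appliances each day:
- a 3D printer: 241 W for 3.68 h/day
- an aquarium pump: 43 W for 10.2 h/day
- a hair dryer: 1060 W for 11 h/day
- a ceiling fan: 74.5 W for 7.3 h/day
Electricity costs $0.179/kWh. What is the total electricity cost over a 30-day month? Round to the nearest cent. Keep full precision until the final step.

$72.65

3D printer: 241 W × 3.68 h × 30 d = 26,606 Wh = 26.61 kWh
aquarium pump: 43 W × 10.2 h × 30 d = 13,158 Wh = 13.16 kWh
hair dryer: 1060 W × 11 h × 30 d = 349,800 Wh = 349.8 kWh
ceiling fan: 74.5 W × 7.3 h × 30 d = 16,316 Wh = 16.32 kWh
Total energy = 26.61 + 13.16 + 349.8 + 16.32 = 405.9 kWh
Cost = 405.9 kWh × $0.179 = $72.65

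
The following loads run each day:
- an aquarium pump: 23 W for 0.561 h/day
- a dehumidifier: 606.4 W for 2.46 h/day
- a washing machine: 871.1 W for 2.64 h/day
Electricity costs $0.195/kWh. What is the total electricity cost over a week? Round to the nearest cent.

aquarium pump: 23 W × 0.561 h × 7 d = 90 Wh = 0.09032 kWh
dehumidifier: 606.4 W × 2.46 h × 7 d = 10,442 Wh = 10.44 kWh
washing machine: 871.1 W × 2.64 h × 7 d = 16,098 Wh = 16.1 kWh
Total energy = 0.09032 + 10.44 + 16.1 = 26.63 kWh
Cost = 26.63 kWh × $0.195 = $5.19

$5.19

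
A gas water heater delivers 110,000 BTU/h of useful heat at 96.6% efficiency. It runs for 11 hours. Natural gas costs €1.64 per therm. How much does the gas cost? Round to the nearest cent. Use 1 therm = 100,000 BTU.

€20.54

Heat delivered = 110,000 BTU/h × 11 h = 1,210,000 BTU
Gas input = 1,210,000 / 0.966 = 1,252,588 BTU
= 1,252,588 / 100,000 = 12.53 therm
Cost = 12.53 × €1.64/therm = €20.54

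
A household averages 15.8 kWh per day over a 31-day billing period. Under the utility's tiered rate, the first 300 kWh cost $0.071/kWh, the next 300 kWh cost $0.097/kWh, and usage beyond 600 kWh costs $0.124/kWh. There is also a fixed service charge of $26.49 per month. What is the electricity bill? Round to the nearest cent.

$66.20

Usage = 15.8 kWh/day × 31 days = 489.8 kWh
First 300 kWh × $0.071 = $21.30
Next 189.8 kWh × $0.097 = $18.41
Remaining tier: 0 kWh (not reached)
Energy charge = $39.71; + service $26.49 = $66.20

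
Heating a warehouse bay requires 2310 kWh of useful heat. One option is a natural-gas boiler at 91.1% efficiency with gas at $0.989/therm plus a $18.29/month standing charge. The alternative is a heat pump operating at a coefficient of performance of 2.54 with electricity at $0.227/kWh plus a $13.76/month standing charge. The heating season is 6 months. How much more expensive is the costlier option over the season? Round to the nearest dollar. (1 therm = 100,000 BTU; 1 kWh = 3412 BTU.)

$94

Heat load = 2310 kWh × 3412 = 7,881,720 BTU
Gas: input = 7,881,720 / 0.911 = 8,651,723 BTU = 86.52 therm → 86.52 × $0.989 = $85.57; + 6 × $18.29 standing = $195.31
Heat pump: 7,881,720 BTU / 3412 = 2,310 kWh heat; / 2.54 = 909.4 kWh in → × $0.227 = $206.44; + 6 × $13.76 standing = $289.00
Difference = |$195.31 − $289.00| = $93.70 ≈ $94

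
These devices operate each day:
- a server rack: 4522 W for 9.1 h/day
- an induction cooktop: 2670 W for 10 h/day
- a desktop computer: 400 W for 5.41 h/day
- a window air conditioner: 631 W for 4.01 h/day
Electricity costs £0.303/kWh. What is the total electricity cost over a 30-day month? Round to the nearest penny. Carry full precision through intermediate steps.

£659.43

server rack: 4522 W × 9.1 h × 30 d = 1,234,506 Wh = 1,235 kWh
induction cooktop: 2670 W × 10 h × 30 d = 801,000 Wh = 801 kWh
desktop computer: 400 W × 5.41 h × 30 d = 64,920 Wh = 64.92 kWh
window air conditioner: 631 W × 4.01 h × 30 d = 75,909 Wh = 75.91 kWh
Total energy = 1,235 + 801 + 64.92 + 75.91 = 2,176 kWh
Cost = 2,176 kWh × £0.303 = £659.43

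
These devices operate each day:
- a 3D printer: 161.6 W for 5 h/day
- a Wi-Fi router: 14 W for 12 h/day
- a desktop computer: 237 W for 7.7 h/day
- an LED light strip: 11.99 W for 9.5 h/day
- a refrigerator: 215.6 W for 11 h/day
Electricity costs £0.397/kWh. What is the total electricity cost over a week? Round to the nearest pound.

3D printer: 161.6 W × 5 h × 7 d = 5,656 Wh = 5.656 kWh
Wi-Fi router: 14 W × 12 h × 7 d = 1,176 Wh = 1.176 kWh
desktop computer: 237 W × 7.7 h × 7 d = 12,774 Wh = 12.77 kWh
LED light strip: 11.99 W × 9.5 h × 7 d = 797 Wh = 0.7973 kWh
refrigerator: 215.6 W × 11 h × 7 d = 16,601 Wh = 16.6 kWh
Total energy = 5.656 + 1.176 + 12.77 + 0.7973 + 16.6 = 37 kWh
Cost = 37 kWh × £0.397 = £14.69 ≈ £15

£15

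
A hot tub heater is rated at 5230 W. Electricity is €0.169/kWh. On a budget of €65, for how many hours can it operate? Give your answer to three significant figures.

Energy budget = €65 / €0.169 per kWh = 384.6 kWh = 384,615 Wh
Runtime = 384,615 Wh / 5230 W = 73.54 h

73.5 h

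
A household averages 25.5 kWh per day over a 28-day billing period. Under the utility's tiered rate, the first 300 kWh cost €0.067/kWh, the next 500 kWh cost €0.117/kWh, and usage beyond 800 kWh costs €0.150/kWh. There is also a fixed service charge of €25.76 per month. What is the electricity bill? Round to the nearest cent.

€94.30

Usage = 25.5 kWh/day × 28 days = 714 kWh
First 300 kWh × €0.067 = €20.10
Next 414 kWh × €0.117 = €48.44
Remaining tier: 0 kWh (not reached)
Energy charge = €68.54; + service €25.76 = €94.30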